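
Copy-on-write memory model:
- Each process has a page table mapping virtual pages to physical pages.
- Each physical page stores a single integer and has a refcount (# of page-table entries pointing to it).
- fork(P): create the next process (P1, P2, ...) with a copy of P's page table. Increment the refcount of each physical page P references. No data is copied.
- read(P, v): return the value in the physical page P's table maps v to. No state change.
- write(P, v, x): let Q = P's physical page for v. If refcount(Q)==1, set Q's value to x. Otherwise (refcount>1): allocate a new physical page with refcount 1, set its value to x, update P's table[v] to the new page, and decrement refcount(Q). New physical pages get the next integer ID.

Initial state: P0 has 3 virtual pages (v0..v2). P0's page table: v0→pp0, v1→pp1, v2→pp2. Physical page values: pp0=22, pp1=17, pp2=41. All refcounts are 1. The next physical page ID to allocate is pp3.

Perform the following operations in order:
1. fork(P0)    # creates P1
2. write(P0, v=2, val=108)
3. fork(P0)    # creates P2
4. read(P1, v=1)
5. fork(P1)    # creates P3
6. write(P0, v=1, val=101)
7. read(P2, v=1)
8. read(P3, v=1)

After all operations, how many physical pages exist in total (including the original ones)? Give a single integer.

Answer: 5

Derivation:
Op 1: fork(P0) -> P1. 3 ppages; refcounts: pp0:2 pp1:2 pp2:2
Op 2: write(P0, v2, 108). refcount(pp2)=2>1 -> COPY to pp3. 4 ppages; refcounts: pp0:2 pp1:2 pp2:1 pp3:1
Op 3: fork(P0) -> P2. 4 ppages; refcounts: pp0:3 pp1:3 pp2:1 pp3:2
Op 4: read(P1, v1) -> 17. No state change.
Op 5: fork(P1) -> P3. 4 ppages; refcounts: pp0:4 pp1:4 pp2:2 pp3:2
Op 6: write(P0, v1, 101). refcount(pp1)=4>1 -> COPY to pp4. 5 ppages; refcounts: pp0:4 pp1:3 pp2:2 pp3:2 pp4:1
Op 7: read(P2, v1) -> 17. No state change.
Op 8: read(P3, v1) -> 17. No state change.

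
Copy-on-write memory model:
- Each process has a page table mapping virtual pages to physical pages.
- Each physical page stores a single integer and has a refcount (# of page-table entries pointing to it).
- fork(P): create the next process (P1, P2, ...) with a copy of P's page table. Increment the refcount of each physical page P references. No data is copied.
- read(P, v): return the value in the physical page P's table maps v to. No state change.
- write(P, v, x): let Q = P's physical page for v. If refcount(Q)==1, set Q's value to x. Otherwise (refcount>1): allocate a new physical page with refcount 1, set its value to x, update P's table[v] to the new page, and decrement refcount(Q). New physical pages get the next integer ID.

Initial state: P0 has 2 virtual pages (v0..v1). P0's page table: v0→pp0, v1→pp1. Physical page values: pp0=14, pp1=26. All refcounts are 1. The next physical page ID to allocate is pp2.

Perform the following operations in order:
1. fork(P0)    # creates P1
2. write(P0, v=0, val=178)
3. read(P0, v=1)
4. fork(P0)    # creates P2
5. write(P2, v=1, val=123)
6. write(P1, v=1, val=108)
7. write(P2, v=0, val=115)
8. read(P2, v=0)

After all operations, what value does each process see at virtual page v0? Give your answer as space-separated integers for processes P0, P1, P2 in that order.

Op 1: fork(P0) -> P1. 2 ppages; refcounts: pp0:2 pp1:2
Op 2: write(P0, v0, 178). refcount(pp0)=2>1 -> COPY to pp2. 3 ppages; refcounts: pp0:1 pp1:2 pp2:1
Op 3: read(P0, v1) -> 26. No state change.
Op 4: fork(P0) -> P2. 3 ppages; refcounts: pp0:1 pp1:3 pp2:2
Op 5: write(P2, v1, 123). refcount(pp1)=3>1 -> COPY to pp3. 4 ppages; refcounts: pp0:1 pp1:2 pp2:2 pp3:1
Op 6: write(P1, v1, 108). refcount(pp1)=2>1 -> COPY to pp4. 5 ppages; refcounts: pp0:1 pp1:1 pp2:2 pp3:1 pp4:1
Op 7: write(P2, v0, 115). refcount(pp2)=2>1 -> COPY to pp5. 6 ppages; refcounts: pp0:1 pp1:1 pp2:1 pp3:1 pp4:1 pp5:1
Op 8: read(P2, v0) -> 115. No state change.
P0: v0 -> pp2 = 178
P1: v0 -> pp0 = 14
P2: v0 -> pp5 = 115

Answer: 178 14 115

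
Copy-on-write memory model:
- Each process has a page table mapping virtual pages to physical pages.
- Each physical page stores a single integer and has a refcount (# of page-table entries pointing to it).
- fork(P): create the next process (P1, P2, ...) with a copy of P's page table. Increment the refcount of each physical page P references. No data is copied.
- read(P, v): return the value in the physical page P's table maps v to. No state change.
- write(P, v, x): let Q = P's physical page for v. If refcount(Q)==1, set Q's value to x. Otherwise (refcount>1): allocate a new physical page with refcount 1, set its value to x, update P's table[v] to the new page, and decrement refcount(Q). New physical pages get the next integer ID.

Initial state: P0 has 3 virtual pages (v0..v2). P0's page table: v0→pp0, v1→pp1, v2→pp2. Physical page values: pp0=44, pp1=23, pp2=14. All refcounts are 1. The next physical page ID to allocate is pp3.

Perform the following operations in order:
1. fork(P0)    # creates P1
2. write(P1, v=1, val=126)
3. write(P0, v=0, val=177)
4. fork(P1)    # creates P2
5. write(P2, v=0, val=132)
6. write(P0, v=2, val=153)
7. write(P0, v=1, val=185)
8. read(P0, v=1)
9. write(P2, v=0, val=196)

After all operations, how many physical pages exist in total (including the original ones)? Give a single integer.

Answer: 7

Derivation:
Op 1: fork(P0) -> P1. 3 ppages; refcounts: pp0:2 pp1:2 pp2:2
Op 2: write(P1, v1, 126). refcount(pp1)=2>1 -> COPY to pp3. 4 ppages; refcounts: pp0:2 pp1:1 pp2:2 pp3:1
Op 3: write(P0, v0, 177). refcount(pp0)=2>1 -> COPY to pp4. 5 ppages; refcounts: pp0:1 pp1:1 pp2:2 pp3:1 pp4:1
Op 4: fork(P1) -> P2. 5 ppages; refcounts: pp0:2 pp1:1 pp2:3 pp3:2 pp4:1
Op 5: write(P2, v0, 132). refcount(pp0)=2>1 -> COPY to pp5. 6 ppages; refcounts: pp0:1 pp1:1 pp2:3 pp3:2 pp4:1 pp5:1
Op 6: write(P0, v2, 153). refcount(pp2)=3>1 -> COPY to pp6. 7 ppages; refcounts: pp0:1 pp1:1 pp2:2 pp3:2 pp4:1 pp5:1 pp6:1
Op 7: write(P0, v1, 185). refcount(pp1)=1 -> write in place. 7 ppages; refcounts: pp0:1 pp1:1 pp2:2 pp3:2 pp4:1 pp5:1 pp6:1
Op 8: read(P0, v1) -> 185. No state change.
Op 9: write(P2, v0, 196). refcount(pp5)=1 -> write in place. 7 ppages; refcounts: pp0:1 pp1:1 pp2:2 pp3:2 pp4:1 pp5:1 pp6:1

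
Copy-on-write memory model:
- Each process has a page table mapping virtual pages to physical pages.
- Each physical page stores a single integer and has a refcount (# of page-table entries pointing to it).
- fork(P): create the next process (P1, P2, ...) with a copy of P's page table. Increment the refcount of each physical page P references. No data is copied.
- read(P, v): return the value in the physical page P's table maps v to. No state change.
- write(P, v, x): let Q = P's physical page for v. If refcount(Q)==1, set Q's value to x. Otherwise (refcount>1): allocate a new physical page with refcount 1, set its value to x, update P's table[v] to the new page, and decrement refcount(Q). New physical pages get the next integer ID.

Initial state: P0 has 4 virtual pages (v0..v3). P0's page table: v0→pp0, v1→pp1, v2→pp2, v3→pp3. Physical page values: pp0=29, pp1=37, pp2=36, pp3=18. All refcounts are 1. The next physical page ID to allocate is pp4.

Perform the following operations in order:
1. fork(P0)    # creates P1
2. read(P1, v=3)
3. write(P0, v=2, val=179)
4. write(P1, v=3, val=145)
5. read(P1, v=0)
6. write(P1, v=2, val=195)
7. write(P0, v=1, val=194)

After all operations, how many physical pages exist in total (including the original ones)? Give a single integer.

Op 1: fork(P0) -> P1. 4 ppages; refcounts: pp0:2 pp1:2 pp2:2 pp3:2
Op 2: read(P1, v3) -> 18. No state change.
Op 3: write(P0, v2, 179). refcount(pp2)=2>1 -> COPY to pp4. 5 ppages; refcounts: pp0:2 pp1:2 pp2:1 pp3:2 pp4:1
Op 4: write(P1, v3, 145). refcount(pp3)=2>1 -> COPY to pp5. 6 ppages; refcounts: pp0:2 pp1:2 pp2:1 pp3:1 pp4:1 pp5:1
Op 5: read(P1, v0) -> 29. No state change.
Op 6: write(P1, v2, 195). refcount(pp2)=1 -> write in place. 6 ppages; refcounts: pp0:2 pp1:2 pp2:1 pp3:1 pp4:1 pp5:1
Op 7: write(P0, v1, 194). refcount(pp1)=2>1 -> COPY to pp6. 7 ppages; refcounts: pp0:2 pp1:1 pp2:1 pp3:1 pp4:1 pp5:1 pp6:1

Answer: 7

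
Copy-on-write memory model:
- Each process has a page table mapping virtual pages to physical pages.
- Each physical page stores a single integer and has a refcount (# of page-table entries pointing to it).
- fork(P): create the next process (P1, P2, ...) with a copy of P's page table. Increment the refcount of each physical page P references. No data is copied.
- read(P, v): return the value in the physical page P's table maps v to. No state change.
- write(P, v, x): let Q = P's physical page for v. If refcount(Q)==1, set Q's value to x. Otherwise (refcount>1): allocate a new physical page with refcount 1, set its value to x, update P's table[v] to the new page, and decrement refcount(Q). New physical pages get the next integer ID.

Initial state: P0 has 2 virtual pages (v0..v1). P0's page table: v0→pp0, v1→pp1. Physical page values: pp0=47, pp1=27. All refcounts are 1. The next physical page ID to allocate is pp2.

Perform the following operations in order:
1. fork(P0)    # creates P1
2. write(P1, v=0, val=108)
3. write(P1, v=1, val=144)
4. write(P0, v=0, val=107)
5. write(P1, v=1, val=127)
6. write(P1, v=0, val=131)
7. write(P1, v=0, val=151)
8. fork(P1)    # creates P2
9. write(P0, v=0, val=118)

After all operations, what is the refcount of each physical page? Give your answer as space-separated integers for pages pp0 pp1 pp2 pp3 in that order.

Op 1: fork(P0) -> P1. 2 ppages; refcounts: pp0:2 pp1:2
Op 2: write(P1, v0, 108). refcount(pp0)=2>1 -> COPY to pp2. 3 ppages; refcounts: pp0:1 pp1:2 pp2:1
Op 3: write(P1, v1, 144). refcount(pp1)=2>1 -> COPY to pp3. 4 ppages; refcounts: pp0:1 pp1:1 pp2:1 pp3:1
Op 4: write(P0, v0, 107). refcount(pp0)=1 -> write in place. 4 ppages; refcounts: pp0:1 pp1:1 pp2:1 pp3:1
Op 5: write(P1, v1, 127). refcount(pp3)=1 -> write in place. 4 ppages; refcounts: pp0:1 pp1:1 pp2:1 pp3:1
Op 6: write(P1, v0, 131). refcount(pp2)=1 -> write in place. 4 ppages; refcounts: pp0:1 pp1:1 pp2:1 pp3:1
Op 7: write(P1, v0, 151). refcount(pp2)=1 -> write in place. 4 ppages; refcounts: pp0:1 pp1:1 pp2:1 pp3:1
Op 8: fork(P1) -> P2. 4 ppages; refcounts: pp0:1 pp1:1 pp2:2 pp3:2
Op 9: write(P0, v0, 118). refcount(pp0)=1 -> write in place. 4 ppages; refcounts: pp0:1 pp1:1 pp2:2 pp3:2

Answer: 1 1 2 2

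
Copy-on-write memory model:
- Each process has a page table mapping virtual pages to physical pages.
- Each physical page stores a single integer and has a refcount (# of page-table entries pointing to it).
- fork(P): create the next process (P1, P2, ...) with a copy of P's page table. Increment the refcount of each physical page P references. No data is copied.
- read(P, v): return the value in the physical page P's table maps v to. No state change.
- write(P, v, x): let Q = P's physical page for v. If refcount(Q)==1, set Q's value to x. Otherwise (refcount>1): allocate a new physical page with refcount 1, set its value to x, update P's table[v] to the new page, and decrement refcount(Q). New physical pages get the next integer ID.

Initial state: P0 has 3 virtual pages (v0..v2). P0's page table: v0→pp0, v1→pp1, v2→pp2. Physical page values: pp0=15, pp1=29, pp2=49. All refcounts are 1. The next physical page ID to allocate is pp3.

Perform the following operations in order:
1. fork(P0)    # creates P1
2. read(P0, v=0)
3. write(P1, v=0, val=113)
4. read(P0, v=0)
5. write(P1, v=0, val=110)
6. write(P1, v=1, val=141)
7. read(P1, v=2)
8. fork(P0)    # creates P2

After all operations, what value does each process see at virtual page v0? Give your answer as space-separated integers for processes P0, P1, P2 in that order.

Op 1: fork(P0) -> P1. 3 ppages; refcounts: pp0:2 pp1:2 pp2:2
Op 2: read(P0, v0) -> 15. No state change.
Op 3: write(P1, v0, 113). refcount(pp0)=2>1 -> COPY to pp3. 4 ppages; refcounts: pp0:1 pp1:2 pp2:2 pp3:1
Op 4: read(P0, v0) -> 15. No state change.
Op 5: write(P1, v0, 110). refcount(pp3)=1 -> write in place. 4 ppages; refcounts: pp0:1 pp1:2 pp2:2 pp3:1
Op 6: write(P1, v1, 141). refcount(pp1)=2>1 -> COPY to pp4. 5 ppages; refcounts: pp0:1 pp1:1 pp2:2 pp3:1 pp4:1
Op 7: read(P1, v2) -> 49. No state change.
Op 8: fork(P0) -> P2. 5 ppages; refcounts: pp0:2 pp1:2 pp2:3 pp3:1 pp4:1
P0: v0 -> pp0 = 15
P1: v0 -> pp3 = 110
P2: v0 -> pp0 = 15

Answer: 15 110 15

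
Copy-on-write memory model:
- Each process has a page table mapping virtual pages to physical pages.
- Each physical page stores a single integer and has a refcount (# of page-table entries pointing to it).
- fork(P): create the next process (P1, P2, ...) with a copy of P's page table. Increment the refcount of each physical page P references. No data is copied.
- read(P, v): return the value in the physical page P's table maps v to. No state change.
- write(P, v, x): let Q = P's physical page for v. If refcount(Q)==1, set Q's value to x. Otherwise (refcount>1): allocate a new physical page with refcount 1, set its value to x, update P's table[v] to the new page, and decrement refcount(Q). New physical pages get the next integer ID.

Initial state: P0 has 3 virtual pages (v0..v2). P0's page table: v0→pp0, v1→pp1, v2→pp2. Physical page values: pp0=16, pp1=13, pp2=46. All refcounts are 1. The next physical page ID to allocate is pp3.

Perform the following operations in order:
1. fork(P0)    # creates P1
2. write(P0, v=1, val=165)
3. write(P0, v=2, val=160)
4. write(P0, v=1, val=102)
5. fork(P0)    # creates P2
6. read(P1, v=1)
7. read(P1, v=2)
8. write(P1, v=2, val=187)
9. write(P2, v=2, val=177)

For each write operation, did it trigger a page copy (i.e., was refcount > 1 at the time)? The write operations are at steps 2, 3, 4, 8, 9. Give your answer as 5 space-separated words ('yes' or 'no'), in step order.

Op 1: fork(P0) -> P1. 3 ppages; refcounts: pp0:2 pp1:2 pp2:2
Op 2: write(P0, v1, 165). refcount(pp1)=2>1 -> COPY to pp3. 4 ppages; refcounts: pp0:2 pp1:1 pp2:2 pp3:1
Op 3: write(P0, v2, 160). refcount(pp2)=2>1 -> COPY to pp4. 5 ppages; refcounts: pp0:2 pp1:1 pp2:1 pp3:1 pp4:1
Op 4: write(P0, v1, 102). refcount(pp3)=1 -> write in place. 5 ppages; refcounts: pp0:2 pp1:1 pp2:1 pp3:1 pp4:1
Op 5: fork(P0) -> P2. 5 ppages; refcounts: pp0:3 pp1:1 pp2:1 pp3:2 pp4:2
Op 6: read(P1, v1) -> 13. No state change.
Op 7: read(P1, v2) -> 46. No state change.
Op 8: write(P1, v2, 187). refcount(pp2)=1 -> write in place. 5 ppages; refcounts: pp0:3 pp1:1 pp2:1 pp3:2 pp4:2
Op 9: write(P2, v2, 177). refcount(pp4)=2>1 -> COPY to pp5. 6 ppages; refcounts: pp0:3 pp1:1 pp2:1 pp3:2 pp4:1 pp5:1

yes yes no no yes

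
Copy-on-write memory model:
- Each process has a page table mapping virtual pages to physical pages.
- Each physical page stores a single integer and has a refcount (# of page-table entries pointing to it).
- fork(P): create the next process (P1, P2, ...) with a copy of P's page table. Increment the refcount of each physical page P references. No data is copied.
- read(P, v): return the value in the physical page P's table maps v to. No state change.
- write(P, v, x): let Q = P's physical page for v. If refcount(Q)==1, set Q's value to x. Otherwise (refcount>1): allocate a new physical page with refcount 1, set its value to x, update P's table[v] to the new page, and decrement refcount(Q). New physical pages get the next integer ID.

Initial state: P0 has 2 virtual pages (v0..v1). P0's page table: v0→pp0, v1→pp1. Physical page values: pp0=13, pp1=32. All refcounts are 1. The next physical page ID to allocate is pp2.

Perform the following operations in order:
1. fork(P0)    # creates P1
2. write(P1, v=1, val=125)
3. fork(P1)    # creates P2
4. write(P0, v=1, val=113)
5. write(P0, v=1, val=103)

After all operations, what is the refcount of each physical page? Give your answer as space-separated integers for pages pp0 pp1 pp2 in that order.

Op 1: fork(P0) -> P1. 2 ppages; refcounts: pp0:2 pp1:2
Op 2: write(P1, v1, 125). refcount(pp1)=2>1 -> COPY to pp2. 3 ppages; refcounts: pp0:2 pp1:1 pp2:1
Op 3: fork(P1) -> P2. 3 ppages; refcounts: pp0:3 pp1:1 pp2:2
Op 4: write(P0, v1, 113). refcount(pp1)=1 -> write in place. 3 ppages; refcounts: pp0:3 pp1:1 pp2:2
Op 5: write(P0, v1, 103). refcount(pp1)=1 -> write in place. 3 ppages; refcounts: pp0:3 pp1:1 pp2:2

Answer: 3 1 2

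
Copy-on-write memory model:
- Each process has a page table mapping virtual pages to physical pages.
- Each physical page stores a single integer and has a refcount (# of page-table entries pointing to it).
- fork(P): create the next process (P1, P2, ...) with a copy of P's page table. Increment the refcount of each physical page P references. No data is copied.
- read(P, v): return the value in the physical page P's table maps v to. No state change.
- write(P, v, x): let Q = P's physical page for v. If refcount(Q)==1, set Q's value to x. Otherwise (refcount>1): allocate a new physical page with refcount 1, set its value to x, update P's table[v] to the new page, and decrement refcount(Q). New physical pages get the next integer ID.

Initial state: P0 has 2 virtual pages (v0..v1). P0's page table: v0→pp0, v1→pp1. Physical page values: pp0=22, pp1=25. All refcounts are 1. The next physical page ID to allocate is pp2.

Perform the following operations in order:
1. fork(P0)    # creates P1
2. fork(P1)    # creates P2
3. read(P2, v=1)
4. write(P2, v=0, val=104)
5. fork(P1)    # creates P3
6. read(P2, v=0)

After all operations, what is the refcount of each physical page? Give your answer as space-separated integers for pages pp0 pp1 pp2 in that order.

Op 1: fork(P0) -> P1. 2 ppages; refcounts: pp0:2 pp1:2
Op 2: fork(P1) -> P2. 2 ppages; refcounts: pp0:3 pp1:3
Op 3: read(P2, v1) -> 25. No state change.
Op 4: write(P2, v0, 104). refcount(pp0)=3>1 -> COPY to pp2. 3 ppages; refcounts: pp0:2 pp1:3 pp2:1
Op 5: fork(P1) -> P3. 3 ppages; refcounts: pp0:3 pp1:4 pp2:1
Op 6: read(P2, v0) -> 104. No state change.

Answer: 3 4 1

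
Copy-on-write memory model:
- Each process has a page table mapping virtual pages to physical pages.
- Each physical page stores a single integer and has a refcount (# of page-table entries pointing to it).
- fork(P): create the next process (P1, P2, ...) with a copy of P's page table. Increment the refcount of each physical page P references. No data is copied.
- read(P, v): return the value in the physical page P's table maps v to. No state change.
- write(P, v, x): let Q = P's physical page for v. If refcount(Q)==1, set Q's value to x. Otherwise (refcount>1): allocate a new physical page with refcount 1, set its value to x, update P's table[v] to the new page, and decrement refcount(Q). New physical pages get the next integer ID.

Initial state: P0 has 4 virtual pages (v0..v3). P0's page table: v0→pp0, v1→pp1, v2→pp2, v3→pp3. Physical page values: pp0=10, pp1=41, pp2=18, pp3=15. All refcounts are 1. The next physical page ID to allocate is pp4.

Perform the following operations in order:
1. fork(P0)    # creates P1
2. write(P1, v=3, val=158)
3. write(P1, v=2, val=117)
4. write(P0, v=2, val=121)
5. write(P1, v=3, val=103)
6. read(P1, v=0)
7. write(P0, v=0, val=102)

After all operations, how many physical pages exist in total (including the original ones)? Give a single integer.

Answer: 7

Derivation:
Op 1: fork(P0) -> P1. 4 ppages; refcounts: pp0:2 pp1:2 pp2:2 pp3:2
Op 2: write(P1, v3, 158). refcount(pp3)=2>1 -> COPY to pp4. 5 ppages; refcounts: pp0:2 pp1:2 pp2:2 pp3:1 pp4:1
Op 3: write(P1, v2, 117). refcount(pp2)=2>1 -> COPY to pp5. 6 ppages; refcounts: pp0:2 pp1:2 pp2:1 pp3:1 pp4:1 pp5:1
Op 4: write(P0, v2, 121). refcount(pp2)=1 -> write in place. 6 ppages; refcounts: pp0:2 pp1:2 pp2:1 pp3:1 pp4:1 pp5:1
Op 5: write(P1, v3, 103). refcount(pp4)=1 -> write in place. 6 ppages; refcounts: pp0:2 pp1:2 pp2:1 pp3:1 pp4:1 pp5:1
Op 6: read(P1, v0) -> 10. No state change.
Op 7: write(P0, v0, 102). refcount(pp0)=2>1 -> COPY to pp6. 7 ppages; refcounts: pp0:1 pp1:2 pp2:1 pp3:1 pp4:1 pp5:1 pp6:1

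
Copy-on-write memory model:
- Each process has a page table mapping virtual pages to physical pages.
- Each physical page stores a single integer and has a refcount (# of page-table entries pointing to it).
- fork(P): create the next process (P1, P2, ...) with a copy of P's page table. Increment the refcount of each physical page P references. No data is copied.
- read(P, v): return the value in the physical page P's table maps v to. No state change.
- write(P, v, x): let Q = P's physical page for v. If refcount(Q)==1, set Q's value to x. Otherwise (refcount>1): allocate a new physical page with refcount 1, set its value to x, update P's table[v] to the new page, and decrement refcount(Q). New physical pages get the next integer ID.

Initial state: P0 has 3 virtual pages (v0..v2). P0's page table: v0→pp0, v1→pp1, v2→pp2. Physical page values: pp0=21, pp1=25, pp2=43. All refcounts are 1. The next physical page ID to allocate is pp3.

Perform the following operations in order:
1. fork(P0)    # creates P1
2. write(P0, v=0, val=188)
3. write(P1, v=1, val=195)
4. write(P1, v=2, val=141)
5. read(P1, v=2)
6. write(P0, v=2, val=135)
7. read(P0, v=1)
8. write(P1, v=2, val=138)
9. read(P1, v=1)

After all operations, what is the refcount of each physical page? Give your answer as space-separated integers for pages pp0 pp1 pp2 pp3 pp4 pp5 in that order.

Op 1: fork(P0) -> P1. 3 ppages; refcounts: pp0:2 pp1:2 pp2:2
Op 2: write(P0, v0, 188). refcount(pp0)=2>1 -> COPY to pp3. 4 ppages; refcounts: pp0:1 pp1:2 pp2:2 pp3:1
Op 3: write(P1, v1, 195). refcount(pp1)=2>1 -> COPY to pp4. 5 ppages; refcounts: pp0:1 pp1:1 pp2:2 pp3:1 pp4:1
Op 4: write(P1, v2, 141). refcount(pp2)=2>1 -> COPY to pp5. 6 ppages; refcounts: pp0:1 pp1:1 pp2:1 pp3:1 pp4:1 pp5:1
Op 5: read(P1, v2) -> 141. No state change.
Op 6: write(P0, v2, 135). refcount(pp2)=1 -> write in place. 6 ppages; refcounts: pp0:1 pp1:1 pp2:1 pp3:1 pp4:1 pp5:1
Op 7: read(P0, v1) -> 25. No state change.
Op 8: write(P1, v2, 138). refcount(pp5)=1 -> write in place. 6 ppages; refcounts: pp0:1 pp1:1 pp2:1 pp3:1 pp4:1 pp5:1
Op 9: read(P1, v1) -> 195. No state change.

Answer: 1 1 1 1 1 1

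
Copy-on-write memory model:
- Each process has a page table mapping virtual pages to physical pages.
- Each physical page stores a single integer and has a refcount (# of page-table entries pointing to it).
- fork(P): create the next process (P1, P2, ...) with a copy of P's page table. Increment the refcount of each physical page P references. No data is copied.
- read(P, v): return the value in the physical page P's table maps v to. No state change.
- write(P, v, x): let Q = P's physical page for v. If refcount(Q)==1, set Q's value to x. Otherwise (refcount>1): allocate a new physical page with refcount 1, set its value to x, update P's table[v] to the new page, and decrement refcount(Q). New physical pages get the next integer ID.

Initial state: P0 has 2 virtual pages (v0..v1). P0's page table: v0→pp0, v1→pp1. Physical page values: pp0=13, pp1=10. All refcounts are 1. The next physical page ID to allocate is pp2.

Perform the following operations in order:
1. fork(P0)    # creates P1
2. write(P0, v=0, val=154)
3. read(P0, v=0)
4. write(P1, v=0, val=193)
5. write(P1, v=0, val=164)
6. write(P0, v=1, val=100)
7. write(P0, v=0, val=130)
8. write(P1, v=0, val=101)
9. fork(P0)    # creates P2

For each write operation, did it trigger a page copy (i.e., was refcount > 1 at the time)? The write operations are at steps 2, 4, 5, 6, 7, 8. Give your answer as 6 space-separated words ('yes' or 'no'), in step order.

Op 1: fork(P0) -> P1. 2 ppages; refcounts: pp0:2 pp1:2
Op 2: write(P0, v0, 154). refcount(pp0)=2>1 -> COPY to pp2. 3 ppages; refcounts: pp0:1 pp1:2 pp2:1
Op 3: read(P0, v0) -> 154. No state change.
Op 4: write(P1, v0, 193). refcount(pp0)=1 -> write in place. 3 ppages; refcounts: pp0:1 pp1:2 pp2:1
Op 5: write(P1, v0, 164). refcount(pp0)=1 -> write in place. 3 ppages; refcounts: pp0:1 pp1:2 pp2:1
Op 6: write(P0, v1, 100). refcount(pp1)=2>1 -> COPY to pp3. 4 ppages; refcounts: pp0:1 pp1:1 pp2:1 pp3:1
Op 7: write(P0, v0, 130). refcount(pp2)=1 -> write in place. 4 ppages; refcounts: pp0:1 pp1:1 pp2:1 pp3:1
Op 8: write(P1, v0, 101). refcount(pp0)=1 -> write in place. 4 ppages; refcounts: pp0:1 pp1:1 pp2:1 pp3:1
Op 9: fork(P0) -> P2. 4 ppages; refcounts: pp0:1 pp1:1 pp2:2 pp3:2

yes no no yes no no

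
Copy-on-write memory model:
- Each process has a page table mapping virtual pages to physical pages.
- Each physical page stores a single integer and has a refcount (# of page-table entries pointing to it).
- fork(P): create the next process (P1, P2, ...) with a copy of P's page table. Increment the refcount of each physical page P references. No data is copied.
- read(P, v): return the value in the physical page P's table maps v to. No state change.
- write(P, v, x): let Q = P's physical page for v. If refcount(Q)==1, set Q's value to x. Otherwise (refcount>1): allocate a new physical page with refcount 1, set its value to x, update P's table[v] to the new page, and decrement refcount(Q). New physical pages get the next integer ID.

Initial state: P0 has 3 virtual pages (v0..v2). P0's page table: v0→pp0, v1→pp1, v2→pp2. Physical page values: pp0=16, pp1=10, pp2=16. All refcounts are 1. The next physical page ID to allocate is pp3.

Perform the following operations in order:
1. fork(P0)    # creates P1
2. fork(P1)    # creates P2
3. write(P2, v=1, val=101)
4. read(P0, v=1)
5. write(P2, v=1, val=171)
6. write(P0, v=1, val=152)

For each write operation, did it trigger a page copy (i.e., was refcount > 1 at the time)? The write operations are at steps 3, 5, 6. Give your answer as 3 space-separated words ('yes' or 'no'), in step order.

Op 1: fork(P0) -> P1. 3 ppages; refcounts: pp0:2 pp1:2 pp2:2
Op 2: fork(P1) -> P2. 3 ppages; refcounts: pp0:3 pp1:3 pp2:3
Op 3: write(P2, v1, 101). refcount(pp1)=3>1 -> COPY to pp3. 4 ppages; refcounts: pp0:3 pp1:2 pp2:3 pp3:1
Op 4: read(P0, v1) -> 10. No state change.
Op 5: write(P2, v1, 171). refcount(pp3)=1 -> write in place. 4 ppages; refcounts: pp0:3 pp1:2 pp2:3 pp3:1
Op 6: write(P0, v1, 152). refcount(pp1)=2>1 -> COPY to pp4. 5 ppages; refcounts: pp0:3 pp1:1 pp2:3 pp3:1 pp4:1

yes no yes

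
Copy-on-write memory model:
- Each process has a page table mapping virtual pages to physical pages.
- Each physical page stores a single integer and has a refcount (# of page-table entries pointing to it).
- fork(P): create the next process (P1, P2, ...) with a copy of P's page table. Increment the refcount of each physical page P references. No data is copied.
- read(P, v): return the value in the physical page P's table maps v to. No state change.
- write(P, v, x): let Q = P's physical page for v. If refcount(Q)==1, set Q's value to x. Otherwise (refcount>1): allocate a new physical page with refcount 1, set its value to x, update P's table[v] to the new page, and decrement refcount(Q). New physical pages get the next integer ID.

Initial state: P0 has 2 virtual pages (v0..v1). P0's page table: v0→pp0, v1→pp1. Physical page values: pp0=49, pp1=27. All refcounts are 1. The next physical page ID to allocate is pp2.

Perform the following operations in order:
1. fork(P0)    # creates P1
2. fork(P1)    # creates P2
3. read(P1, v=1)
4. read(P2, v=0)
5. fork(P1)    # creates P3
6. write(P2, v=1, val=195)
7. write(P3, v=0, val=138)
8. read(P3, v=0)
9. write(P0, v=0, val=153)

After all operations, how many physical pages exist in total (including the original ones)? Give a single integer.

Answer: 5

Derivation:
Op 1: fork(P0) -> P1. 2 ppages; refcounts: pp0:2 pp1:2
Op 2: fork(P1) -> P2. 2 ppages; refcounts: pp0:3 pp1:3
Op 3: read(P1, v1) -> 27. No state change.
Op 4: read(P2, v0) -> 49. No state change.
Op 5: fork(P1) -> P3. 2 ppages; refcounts: pp0:4 pp1:4
Op 6: write(P2, v1, 195). refcount(pp1)=4>1 -> COPY to pp2. 3 ppages; refcounts: pp0:4 pp1:3 pp2:1
Op 7: write(P3, v0, 138). refcount(pp0)=4>1 -> COPY to pp3. 4 ppages; refcounts: pp0:3 pp1:3 pp2:1 pp3:1
Op 8: read(P3, v0) -> 138. No state change.
Op 9: write(P0, v0, 153). refcount(pp0)=3>1 -> COPY to pp4. 5 ppages; refcounts: pp0:2 pp1:3 pp2:1 pp3:1 pp4:1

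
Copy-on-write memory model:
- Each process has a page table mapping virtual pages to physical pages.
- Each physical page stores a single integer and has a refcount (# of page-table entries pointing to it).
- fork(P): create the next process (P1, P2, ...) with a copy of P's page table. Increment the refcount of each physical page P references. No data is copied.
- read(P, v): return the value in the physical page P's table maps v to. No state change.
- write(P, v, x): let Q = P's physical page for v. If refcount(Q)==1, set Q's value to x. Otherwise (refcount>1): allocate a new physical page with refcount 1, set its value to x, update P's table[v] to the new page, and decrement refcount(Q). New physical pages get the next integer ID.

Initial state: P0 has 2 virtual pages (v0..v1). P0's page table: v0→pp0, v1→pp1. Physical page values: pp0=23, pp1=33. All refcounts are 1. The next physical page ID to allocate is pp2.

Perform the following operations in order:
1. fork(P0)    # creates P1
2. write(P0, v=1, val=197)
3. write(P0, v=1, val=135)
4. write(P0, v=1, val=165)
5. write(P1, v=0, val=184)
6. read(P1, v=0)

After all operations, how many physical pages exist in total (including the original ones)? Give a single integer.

Op 1: fork(P0) -> P1. 2 ppages; refcounts: pp0:2 pp1:2
Op 2: write(P0, v1, 197). refcount(pp1)=2>1 -> COPY to pp2. 3 ppages; refcounts: pp0:2 pp1:1 pp2:1
Op 3: write(P0, v1, 135). refcount(pp2)=1 -> write in place. 3 ppages; refcounts: pp0:2 pp1:1 pp2:1
Op 4: write(P0, v1, 165). refcount(pp2)=1 -> write in place. 3 ppages; refcounts: pp0:2 pp1:1 pp2:1
Op 5: write(P1, v0, 184). refcount(pp0)=2>1 -> COPY to pp3. 4 ppages; refcounts: pp0:1 pp1:1 pp2:1 pp3:1
Op 6: read(P1, v0) -> 184. No state change.

Answer: 4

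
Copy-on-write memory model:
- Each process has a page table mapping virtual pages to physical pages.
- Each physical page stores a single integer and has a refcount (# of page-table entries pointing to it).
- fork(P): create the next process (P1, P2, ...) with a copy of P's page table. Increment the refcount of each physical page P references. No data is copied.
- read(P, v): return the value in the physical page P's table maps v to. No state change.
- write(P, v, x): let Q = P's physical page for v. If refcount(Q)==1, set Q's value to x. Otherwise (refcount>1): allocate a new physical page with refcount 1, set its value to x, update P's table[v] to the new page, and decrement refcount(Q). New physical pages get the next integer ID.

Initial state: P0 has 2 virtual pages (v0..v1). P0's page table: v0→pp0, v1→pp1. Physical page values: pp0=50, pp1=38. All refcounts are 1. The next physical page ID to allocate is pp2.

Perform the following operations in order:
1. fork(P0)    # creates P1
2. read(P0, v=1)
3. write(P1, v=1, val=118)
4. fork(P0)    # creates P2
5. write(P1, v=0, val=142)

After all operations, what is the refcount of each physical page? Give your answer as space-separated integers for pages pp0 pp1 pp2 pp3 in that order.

Answer: 2 2 1 1

Derivation:
Op 1: fork(P0) -> P1. 2 ppages; refcounts: pp0:2 pp1:2
Op 2: read(P0, v1) -> 38. No state change.
Op 3: write(P1, v1, 118). refcount(pp1)=2>1 -> COPY to pp2. 3 ppages; refcounts: pp0:2 pp1:1 pp2:1
Op 4: fork(P0) -> P2. 3 ppages; refcounts: pp0:3 pp1:2 pp2:1
Op 5: write(P1, v0, 142). refcount(pp0)=3>1 -> COPY to pp3. 4 ppages; refcounts: pp0:2 pp1:2 pp2:1 pp3:1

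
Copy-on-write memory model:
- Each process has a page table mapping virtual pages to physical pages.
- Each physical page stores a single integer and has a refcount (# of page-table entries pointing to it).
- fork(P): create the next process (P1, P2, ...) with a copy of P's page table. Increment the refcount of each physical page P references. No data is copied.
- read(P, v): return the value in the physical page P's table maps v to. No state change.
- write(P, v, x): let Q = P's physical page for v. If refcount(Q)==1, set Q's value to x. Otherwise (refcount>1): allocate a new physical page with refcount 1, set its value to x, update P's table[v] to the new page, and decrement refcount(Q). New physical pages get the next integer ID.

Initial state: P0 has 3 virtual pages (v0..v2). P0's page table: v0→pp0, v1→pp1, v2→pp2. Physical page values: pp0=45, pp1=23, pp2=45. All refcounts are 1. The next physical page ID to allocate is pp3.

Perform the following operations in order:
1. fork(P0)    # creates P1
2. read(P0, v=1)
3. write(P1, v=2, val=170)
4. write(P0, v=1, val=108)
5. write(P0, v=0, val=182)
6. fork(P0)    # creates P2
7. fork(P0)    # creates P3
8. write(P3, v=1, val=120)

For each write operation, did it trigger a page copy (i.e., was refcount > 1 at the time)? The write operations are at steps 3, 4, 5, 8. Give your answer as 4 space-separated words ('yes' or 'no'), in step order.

Op 1: fork(P0) -> P1. 3 ppages; refcounts: pp0:2 pp1:2 pp2:2
Op 2: read(P0, v1) -> 23. No state change.
Op 3: write(P1, v2, 170). refcount(pp2)=2>1 -> COPY to pp3. 4 ppages; refcounts: pp0:2 pp1:2 pp2:1 pp3:1
Op 4: write(P0, v1, 108). refcount(pp1)=2>1 -> COPY to pp4. 5 ppages; refcounts: pp0:2 pp1:1 pp2:1 pp3:1 pp4:1
Op 5: write(P0, v0, 182). refcount(pp0)=2>1 -> COPY to pp5. 6 ppages; refcounts: pp0:1 pp1:1 pp2:1 pp3:1 pp4:1 pp5:1
Op 6: fork(P0) -> P2. 6 ppages; refcounts: pp0:1 pp1:1 pp2:2 pp3:1 pp4:2 pp5:2
Op 7: fork(P0) -> P3. 6 ppages; refcounts: pp0:1 pp1:1 pp2:3 pp3:1 pp4:3 pp5:3
Op 8: write(P3, v1, 120). refcount(pp4)=3>1 -> COPY to pp6. 7 ppages; refcounts: pp0:1 pp1:1 pp2:3 pp3:1 pp4:2 pp5:3 pp6:1

yes yes yes yes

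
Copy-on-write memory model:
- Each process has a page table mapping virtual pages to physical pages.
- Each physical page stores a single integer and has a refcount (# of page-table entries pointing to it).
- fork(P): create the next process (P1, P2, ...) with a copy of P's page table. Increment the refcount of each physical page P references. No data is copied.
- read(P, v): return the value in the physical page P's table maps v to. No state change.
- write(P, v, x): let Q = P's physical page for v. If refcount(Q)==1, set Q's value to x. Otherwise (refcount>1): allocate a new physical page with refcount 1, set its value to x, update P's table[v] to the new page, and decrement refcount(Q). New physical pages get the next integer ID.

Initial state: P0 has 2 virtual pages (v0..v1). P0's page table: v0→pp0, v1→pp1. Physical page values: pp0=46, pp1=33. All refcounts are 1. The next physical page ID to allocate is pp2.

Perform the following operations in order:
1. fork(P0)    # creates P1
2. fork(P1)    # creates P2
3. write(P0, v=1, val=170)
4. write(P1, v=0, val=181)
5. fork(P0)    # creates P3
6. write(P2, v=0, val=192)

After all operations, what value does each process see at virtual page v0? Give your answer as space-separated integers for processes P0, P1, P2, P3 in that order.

Answer: 46 181 192 46

Derivation:
Op 1: fork(P0) -> P1. 2 ppages; refcounts: pp0:2 pp1:2
Op 2: fork(P1) -> P2. 2 ppages; refcounts: pp0:3 pp1:3
Op 3: write(P0, v1, 170). refcount(pp1)=3>1 -> COPY to pp2. 3 ppages; refcounts: pp0:3 pp1:2 pp2:1
Op 4: write(P1, v0, 181). refcount(pp0)=3>1 -> COPY to pp3. 4 ppages; refcounts: pp0:2 pp1:2 pp2:1 pp3:1
Op 5: fork(P0) -> P3. 4 ppages; refcounts: pp0:3 pp1:2 pp2:2 pp3:1
Op 6: write(P2, v0, 192). refcount(pp0)=3>1 -> COPY to pp4. 5 ppages; refcounts: pp0:2 pp1:2 pp2:2 pp3:1 pp4:1
P0: v0 -> pp0 = 46
P1: v0 -> pp3 = 181
P2: v0 -> pp4 = 192
P3: v0 -> pp0 = 46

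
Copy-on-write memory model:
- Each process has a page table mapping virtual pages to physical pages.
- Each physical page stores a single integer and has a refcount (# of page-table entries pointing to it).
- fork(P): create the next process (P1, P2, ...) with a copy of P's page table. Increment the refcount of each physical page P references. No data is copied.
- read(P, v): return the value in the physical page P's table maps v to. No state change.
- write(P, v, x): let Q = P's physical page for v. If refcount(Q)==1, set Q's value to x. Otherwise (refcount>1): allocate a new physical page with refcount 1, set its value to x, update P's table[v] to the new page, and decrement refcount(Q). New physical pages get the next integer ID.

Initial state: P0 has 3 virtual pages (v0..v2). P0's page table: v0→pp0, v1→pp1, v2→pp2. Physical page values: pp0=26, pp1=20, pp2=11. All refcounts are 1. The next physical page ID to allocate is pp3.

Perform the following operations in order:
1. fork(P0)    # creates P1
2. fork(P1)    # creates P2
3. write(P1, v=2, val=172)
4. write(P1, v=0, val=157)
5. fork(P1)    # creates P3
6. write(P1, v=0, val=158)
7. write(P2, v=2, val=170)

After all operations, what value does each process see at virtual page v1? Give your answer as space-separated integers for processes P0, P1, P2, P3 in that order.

Answer: 20 20 20 20

Derivation:
Op 1: fork(P0) -> P1. 3 ppages; refcounts: pp0:2 pp1:2 pp2:2
Op 2: fork(P1) -> P2. 3 ppages; refcounts: pp0:3 pp1:3 pp2:3
Op 3: write(P1, v2, 172). refcount(pp2)=3>1 -> COPY to pp3. 4 ppages; refcounts: pp0:3 pp1:3 pp2:2 pp3:1
Op 4: write(P1, v0, 157). refcount(pp0)=3>1 -> COPY to pp4. 5 ppages; refcounts: pp0:2 pp1:3 pp2:2 pp3:1 pp4:1
Op 5: fork(P1) -> P3. 5 ppages; refcounts: pp0:2 pp1:4 pp2:2 pp3:2 pp4:2
Op 6: write(P1, v0, 158). refcount(pp4)=2>1 -> COPY to pp5. 6 ppages; refcounts: pp0:2 pp1:4 pp2:2 pp3:2 pp4:1 pp5:1
Op 7: write(P2, v2, 170). refcount(pp2)=2>1 -> COPY to pp6. 7 ppages; refcounts: pp0:2 pp1:4 pp2:1 pp3:2 pp4:1 pp5:1 pp6:1
P0: v1 -> pp1 = 20
P1: v1 -> pp1 = 20
P2: v1 -> pp1 = 20
P3: v1 -> pp1 = 20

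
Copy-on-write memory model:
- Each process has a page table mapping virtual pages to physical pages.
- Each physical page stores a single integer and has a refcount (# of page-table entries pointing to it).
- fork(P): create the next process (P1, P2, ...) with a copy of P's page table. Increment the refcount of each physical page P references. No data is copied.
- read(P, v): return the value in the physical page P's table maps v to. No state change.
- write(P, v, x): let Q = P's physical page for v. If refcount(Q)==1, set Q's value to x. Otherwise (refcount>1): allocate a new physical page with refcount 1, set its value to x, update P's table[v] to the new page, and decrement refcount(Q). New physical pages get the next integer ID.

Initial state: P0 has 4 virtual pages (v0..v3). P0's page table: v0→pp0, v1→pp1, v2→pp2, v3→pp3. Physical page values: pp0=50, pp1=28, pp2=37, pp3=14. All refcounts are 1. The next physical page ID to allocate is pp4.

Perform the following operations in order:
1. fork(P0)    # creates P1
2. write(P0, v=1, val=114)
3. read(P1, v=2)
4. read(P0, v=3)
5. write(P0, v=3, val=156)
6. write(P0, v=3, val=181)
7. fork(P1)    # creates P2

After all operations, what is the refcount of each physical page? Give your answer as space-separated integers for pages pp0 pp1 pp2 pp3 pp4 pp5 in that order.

Answer: 3 2 3 2 1 1

Derivation:
Op 1: fork(P0) -> P1. 4 ppages; refcounts: pp0:2 pp1:2 pp2:2 pp3:2
Op 2: write(P0, v1, 114). refcount(pp1)=2>1 -> COPY to pp4. 5 ppages; refcounts: pp0:2 pp1:1 pp2:2 pp3:2 pp4:1
Op 3: read(P1, v2) -> 37. No state change.
Op 4: read(P0, v3) -> 14. No state change.
Op 5: write(P0, v3, 156). refcount(pp3)=2>1 -> COPY to pp5. 6 ppages; refcounts: pp0:2 pp1:1 pp2:2 pp3:1 pp4:1 pp5:1
Op 6: write(P0, v3, 181). refcount(pp5)=1 -> write in place. 6 ppages; refcounts: pp0:2 pp1:1 pp2:2 pp3:1 pp4:1 pp5:1
Op 7: fork(P1) -> P2. 6 ppages; refcounts: pp0:3 pp1:2 pp2:3 pp3:2 pp4:1 pp5:1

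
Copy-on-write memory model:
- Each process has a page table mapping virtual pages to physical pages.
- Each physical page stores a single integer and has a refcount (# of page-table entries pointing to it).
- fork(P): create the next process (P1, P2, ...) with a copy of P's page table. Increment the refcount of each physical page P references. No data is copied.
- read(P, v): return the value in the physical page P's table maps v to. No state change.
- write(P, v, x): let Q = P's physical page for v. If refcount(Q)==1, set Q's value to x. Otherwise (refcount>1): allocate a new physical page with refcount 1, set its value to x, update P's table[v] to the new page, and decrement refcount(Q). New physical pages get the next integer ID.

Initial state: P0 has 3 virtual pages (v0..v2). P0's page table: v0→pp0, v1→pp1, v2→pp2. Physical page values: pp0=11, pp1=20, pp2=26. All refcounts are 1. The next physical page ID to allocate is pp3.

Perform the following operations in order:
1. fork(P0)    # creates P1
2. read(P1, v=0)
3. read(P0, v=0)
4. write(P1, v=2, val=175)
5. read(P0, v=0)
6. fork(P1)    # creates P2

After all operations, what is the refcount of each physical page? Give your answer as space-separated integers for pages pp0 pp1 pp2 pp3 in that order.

Op 1: fork(P0) -> P1. 3 ppages; refcounts: pp0:2 pp1:2 pp2:2
Op 2: read(P1, v0) -> 11. No state change.
Op 3: read(P0, v0) -> 11. No state change.
Op 4: write(P1, v2, 175). refcount(pp2)=2>1 -> COPY to pp3. 4 ppages; refcounts: pp0:2 pp1:2 pp2:1 pp3:1
Op 5: read(P0, v0) -> 11. No state change.
Op 6: fork(P1) -> P2. 4 ppages; refcounts: pp0:3 pp1:3 pp2:1 pp3:2

Answer: 3 3 1 2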